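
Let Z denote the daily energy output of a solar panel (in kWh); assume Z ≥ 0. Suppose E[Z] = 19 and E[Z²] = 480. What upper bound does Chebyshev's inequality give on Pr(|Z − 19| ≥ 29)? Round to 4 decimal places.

0.1415

Var(Z) = E[Z²] − (E[Z])² = 480 − 361 = 119.
Chebyshev's inequality: Pr(|Z − μ| ≥ t) ≤ Var(Z)/t² = 119/841 = 0.1415.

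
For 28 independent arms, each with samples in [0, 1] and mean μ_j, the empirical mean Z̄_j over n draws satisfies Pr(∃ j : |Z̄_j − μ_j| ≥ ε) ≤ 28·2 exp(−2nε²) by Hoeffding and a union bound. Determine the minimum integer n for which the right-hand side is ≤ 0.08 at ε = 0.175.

107

Need 2·28·exp(−2nε²) ≤ 0.08, i.e. exp(−2nε²) ≤ 0.08/56.
So 2nε² ≥ ln(56/0.08) = 6.551080.
Hence n ≥ 6.551080/(2·0.175²) = 106.956.
The smallest integer n is 107.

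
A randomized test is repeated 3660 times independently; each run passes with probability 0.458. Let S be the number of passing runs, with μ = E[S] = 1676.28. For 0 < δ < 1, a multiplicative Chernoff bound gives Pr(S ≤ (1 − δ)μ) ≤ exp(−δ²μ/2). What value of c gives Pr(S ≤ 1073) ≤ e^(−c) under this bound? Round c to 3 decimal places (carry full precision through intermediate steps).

Write 1073 = (1 − δ)μ, so δ = 1 − 1073/1676.28 = 0.3598921…
Then the exponent is δ²μ/2 = (μ − 1073)²/(2μ) = 108.557866.

108.558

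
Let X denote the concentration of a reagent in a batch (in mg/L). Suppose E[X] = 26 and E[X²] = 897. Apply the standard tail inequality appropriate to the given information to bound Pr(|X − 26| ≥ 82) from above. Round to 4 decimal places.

The first two moments determine the variance, so Chebyshev's inequality is the sharpest standard bound available.
Var(X) = E[X²] − (E[X])² = 897 − 676 = 221.
Chebyshev's inequality: Pr(|X − μ| ≥ t) ≤ Var(X)/t² = 221/6724 = 0.0329.

0.0329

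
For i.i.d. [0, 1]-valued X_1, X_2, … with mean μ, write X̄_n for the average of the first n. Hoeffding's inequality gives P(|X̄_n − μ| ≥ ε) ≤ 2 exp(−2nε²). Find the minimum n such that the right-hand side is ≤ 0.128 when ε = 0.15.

Require 2·exp(−2nε²) ≤ 0.128, i.e. 2nε² ≥ ln(2/0.128) = 2.748872.
So n ≥ 2.748872 / (2·0.15²) = 61.086.
The smallest integer n is 62.

62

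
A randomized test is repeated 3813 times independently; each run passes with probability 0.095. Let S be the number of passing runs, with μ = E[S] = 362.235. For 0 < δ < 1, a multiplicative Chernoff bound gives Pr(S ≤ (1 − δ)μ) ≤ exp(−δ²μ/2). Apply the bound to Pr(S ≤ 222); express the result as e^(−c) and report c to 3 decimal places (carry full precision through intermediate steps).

Write 222 = (1 − δ)μ, so δ = 1 − 222/362.235 = 0.3871382…
Then the exponent is δ²μ/2 = (μ − 222)²/(2μ) = 27.145162.

27.145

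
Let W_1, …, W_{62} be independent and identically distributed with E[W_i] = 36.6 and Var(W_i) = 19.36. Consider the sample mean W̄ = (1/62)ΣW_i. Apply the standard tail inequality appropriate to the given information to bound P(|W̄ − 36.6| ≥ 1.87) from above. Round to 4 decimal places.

With mean and variance of each term known, Chebyshev's inequality bounds the deviation of the sum (or sample mean).
Var(W̄) = Var(W_i)/n = 19.36/62 = 0.31226.
Chebyshev: P(|W̄ − 36.6| ≥ 1.87) ≤ Var(W̄)/(1.87)² = 19.36/(62·1.87²) = 0.0893.

0.0893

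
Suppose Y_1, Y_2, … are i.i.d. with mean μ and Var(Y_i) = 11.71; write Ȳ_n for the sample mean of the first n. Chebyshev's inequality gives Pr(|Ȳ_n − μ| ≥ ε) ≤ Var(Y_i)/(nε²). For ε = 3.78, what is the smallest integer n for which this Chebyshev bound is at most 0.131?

Require 11.71/(n·3.78²) ≤ 0.131, i.e. n ≥ 11.71/(0.131·3.78²) = 6.256.
The smallest integer n is 7.

7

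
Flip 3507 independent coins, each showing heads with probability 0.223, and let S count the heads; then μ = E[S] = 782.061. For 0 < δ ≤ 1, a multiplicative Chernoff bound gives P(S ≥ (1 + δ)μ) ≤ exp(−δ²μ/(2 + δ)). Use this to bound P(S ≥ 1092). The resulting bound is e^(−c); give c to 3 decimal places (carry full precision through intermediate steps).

51.259

Write 1092 = (1 + δ)μ, so δ = 1092/782.061 − 1 = 0.3963105…
Then the exponent is δ²μ/(2 + δ) = (1092 − μ)² / (μ·(2 + δ)) = 51.258835.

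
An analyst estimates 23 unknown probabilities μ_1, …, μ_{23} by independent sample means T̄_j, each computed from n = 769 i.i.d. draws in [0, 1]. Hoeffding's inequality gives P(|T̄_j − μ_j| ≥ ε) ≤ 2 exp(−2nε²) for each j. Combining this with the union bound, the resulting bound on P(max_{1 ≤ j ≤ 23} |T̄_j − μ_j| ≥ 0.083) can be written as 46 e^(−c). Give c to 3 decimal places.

Union bound over the 23 events: P(max_{1 ≤ j ≤ 23} |T̄_j − μ_j| ≥ 0.083) ≤ 23·2·exp(−2nε²) = 46 exp(−2·769·0.083²).
So c = 2·769·0.083² = 10.5953.

10.595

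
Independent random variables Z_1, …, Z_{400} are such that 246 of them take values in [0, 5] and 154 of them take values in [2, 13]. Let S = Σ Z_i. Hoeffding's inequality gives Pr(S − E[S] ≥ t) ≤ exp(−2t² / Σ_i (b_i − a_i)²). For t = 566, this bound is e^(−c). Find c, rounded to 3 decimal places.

25.852

Σ(b_i − a_i)² = 246·5² + 154·11² = 24784.
c = 2t² / 24784 = 2·566² / 24784 = 25.8518.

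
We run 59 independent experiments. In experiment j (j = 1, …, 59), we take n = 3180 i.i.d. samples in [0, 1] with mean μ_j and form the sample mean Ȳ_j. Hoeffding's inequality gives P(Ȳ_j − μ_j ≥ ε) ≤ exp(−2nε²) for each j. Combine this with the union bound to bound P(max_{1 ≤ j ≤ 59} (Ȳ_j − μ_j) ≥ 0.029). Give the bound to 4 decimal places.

Per-experiment Hoeffding bound: exp(−2·3180·0.029²) = exp(−5.34876) = 0.004754.
Union bound over 59 events: 59·0.004754 = 0.28049.

0.2805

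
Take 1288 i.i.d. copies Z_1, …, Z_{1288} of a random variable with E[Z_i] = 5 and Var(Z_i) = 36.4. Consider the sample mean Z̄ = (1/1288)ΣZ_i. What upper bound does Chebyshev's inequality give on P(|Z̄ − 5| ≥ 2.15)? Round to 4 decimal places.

Var(Z̄) = Var(Z_i)/n = 36.4/1288 = 0.028261.
Chebyshev: P(|Z̄ − 5| ≥ 2.15) ≤ Var(Z̄)/(2.15)² = 36.4/(1288·2.15²) = 0.0061.

0.0061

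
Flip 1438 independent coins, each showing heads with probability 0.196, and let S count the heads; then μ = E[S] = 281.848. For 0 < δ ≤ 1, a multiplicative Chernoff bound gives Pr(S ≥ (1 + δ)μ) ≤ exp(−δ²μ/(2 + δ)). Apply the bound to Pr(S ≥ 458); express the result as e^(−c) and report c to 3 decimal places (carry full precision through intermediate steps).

41.940

Write 458 = (1 + δ)μ, so δ = 458/281.848 − 1 = 0.6249894…
Then the exponent is δ²μ/(2 + δ) = (458 − μ)² / (μ·(2 + δ)) = 41.940408.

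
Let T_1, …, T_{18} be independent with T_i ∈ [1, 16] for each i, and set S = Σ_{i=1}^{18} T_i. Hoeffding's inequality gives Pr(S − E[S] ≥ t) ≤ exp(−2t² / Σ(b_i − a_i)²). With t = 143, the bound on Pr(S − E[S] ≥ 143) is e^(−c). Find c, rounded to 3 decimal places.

Σ(b_i − a_i)² = 18·(15)² = 4050.
c = 2t²/4050 = 2·143²/4050 = 10.0983.

10.098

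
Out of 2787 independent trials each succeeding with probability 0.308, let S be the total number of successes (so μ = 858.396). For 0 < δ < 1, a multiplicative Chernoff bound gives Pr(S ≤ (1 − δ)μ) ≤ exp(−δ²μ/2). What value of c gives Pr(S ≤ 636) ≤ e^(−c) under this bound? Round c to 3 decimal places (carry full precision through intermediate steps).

28.810

Write 636 = (1 − δ)μ, so δ = 1 − 636/858.396 = 0.2590832…
Then the exponent is δ²μ/2 = (μ − 636)²/(2μ) = 28.809536.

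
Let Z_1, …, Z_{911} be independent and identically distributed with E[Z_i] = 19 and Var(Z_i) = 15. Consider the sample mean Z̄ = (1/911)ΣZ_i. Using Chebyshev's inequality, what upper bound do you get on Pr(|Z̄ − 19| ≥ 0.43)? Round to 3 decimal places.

0.089

Var(Z̄) = Var(Z_i)/n = 15/911 = 0.016465.
Chebyshev: Pr(|Z̄ − 19| ≥ 0.43) ≤ Var(Z̄)/(0.43)² = 15/(911·0.43²) = 0.0891.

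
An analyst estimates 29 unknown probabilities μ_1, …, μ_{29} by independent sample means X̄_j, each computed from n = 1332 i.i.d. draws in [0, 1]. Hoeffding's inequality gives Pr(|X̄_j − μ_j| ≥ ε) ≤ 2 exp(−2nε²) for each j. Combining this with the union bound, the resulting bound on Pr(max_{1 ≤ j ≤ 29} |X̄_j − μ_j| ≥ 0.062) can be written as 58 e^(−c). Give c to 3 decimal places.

Union bound over the 29 events: Pr(max_{1 ≤ j ≤ 29} |X̄_j − μ_j| ≥ 0.062) ≤ 29·2·exp(−2nε²) = 58 exp(−2·1332·0.062²).
So c = 2·1332·0.062² = 10.2404.

10.240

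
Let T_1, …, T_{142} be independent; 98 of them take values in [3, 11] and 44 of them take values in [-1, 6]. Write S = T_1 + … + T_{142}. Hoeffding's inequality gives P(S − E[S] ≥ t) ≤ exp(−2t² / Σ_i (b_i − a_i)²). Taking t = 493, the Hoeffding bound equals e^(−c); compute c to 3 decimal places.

57.677

Σ(b_i − a_i)² = 98·8² + 44·7² = 8428.
c = 2t² / 8428 = 2·493² / 8428 = 57.6766.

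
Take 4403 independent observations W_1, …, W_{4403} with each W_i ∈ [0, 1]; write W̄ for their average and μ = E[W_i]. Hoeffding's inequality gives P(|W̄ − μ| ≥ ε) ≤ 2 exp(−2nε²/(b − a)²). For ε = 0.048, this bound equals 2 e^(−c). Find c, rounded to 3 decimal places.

c = 2nε²/(b − a)² = 2·4403·0.048² / 1² = 20.2890.

20.289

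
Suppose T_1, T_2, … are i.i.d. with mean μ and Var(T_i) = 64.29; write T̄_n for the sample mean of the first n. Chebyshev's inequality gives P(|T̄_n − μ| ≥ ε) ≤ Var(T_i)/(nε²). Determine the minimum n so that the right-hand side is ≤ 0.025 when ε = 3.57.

202

Require 64.29/(n·3.57²) ≤ 0.025, i.e. n ≥ 64.29/(0.025·3.57²) = 201.775.
The smallest integer n is 202.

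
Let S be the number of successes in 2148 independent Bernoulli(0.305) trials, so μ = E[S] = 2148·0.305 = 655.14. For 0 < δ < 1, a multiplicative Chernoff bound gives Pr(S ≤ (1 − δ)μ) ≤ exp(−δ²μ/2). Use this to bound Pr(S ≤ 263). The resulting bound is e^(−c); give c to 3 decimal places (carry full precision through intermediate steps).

Write 263 = (1 − δ)μ, so δ = 1 − 263/655.14 = 0.5985591…
Then the exponent is δ²μ/2 = (μ − 263)²/(2μ) = 117.359480.

117.359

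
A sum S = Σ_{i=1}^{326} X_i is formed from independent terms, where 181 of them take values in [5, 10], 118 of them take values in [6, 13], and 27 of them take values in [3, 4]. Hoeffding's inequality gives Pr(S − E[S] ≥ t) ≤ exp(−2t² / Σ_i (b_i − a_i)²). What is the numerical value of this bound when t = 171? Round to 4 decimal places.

0.0035

Σ(b_i − a_i)² = 181·5² + 118·7² + 27·1² = 10334.
Exponent = 2·171² / 10334 = 5.65918.
Bound = exp(−5.65918) = 0.00349.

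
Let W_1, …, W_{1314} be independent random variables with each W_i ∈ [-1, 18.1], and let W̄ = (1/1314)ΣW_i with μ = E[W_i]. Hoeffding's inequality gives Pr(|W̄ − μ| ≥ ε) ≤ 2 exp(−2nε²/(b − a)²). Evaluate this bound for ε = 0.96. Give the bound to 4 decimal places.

Exponent: 2nε²/(b − a)² = 2·1314·0.96² / 19.1² = 6.63898.
Bound = 2·exp(−6.63898) = 0.00262.

0.0026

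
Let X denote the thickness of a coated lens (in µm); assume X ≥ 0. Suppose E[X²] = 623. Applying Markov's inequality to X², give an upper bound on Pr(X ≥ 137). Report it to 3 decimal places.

Since X ≥ 0, the event {X ≥ 137} is the same as {X² ≥ 18769}.
Markov's inequality applied to X² gives Pr(X² ≥ 18769) ≤ E[X²]/18769 = 623/18769 = 0.0332.

0.033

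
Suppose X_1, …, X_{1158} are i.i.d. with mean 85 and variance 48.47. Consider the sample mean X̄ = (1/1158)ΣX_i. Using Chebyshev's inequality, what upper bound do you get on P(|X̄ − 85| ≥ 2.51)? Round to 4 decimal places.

0.0066

Var(X̄) = Var(X_i)/n = 48.47/1158 = 0.041857.
Chebyshev: P(|X̄ − 85| ≥ 2.51) ≤ Var(X̄)/(2.51)² = 48.47/(1158·2.51²) = 0.0066.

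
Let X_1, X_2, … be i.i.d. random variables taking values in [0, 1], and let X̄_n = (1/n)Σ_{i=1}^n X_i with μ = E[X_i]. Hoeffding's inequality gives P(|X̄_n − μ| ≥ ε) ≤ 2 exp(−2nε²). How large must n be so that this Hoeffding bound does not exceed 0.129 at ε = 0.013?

8110

Require 2·exp(−2nε²) ≤ 0.129, i.e. 2nε² ≥ ln(2/0.129) = 2.741090.
So n ≥ 2.741090 / (2·0.013²) = 8109.734.
The smallest integer n is 8110.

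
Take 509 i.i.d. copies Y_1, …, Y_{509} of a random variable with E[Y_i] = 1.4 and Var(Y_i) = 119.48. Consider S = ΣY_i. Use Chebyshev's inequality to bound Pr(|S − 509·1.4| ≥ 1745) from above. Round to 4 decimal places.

0.0200

Var(S) = n·Var(Y_i) = 509·119.48 = 60815.32.
Chebyshev: Pr(|S − 509·1.4| ≥ 1745) ≤ Var(S)/1745² = 60815.32/3045025 = 0.0200.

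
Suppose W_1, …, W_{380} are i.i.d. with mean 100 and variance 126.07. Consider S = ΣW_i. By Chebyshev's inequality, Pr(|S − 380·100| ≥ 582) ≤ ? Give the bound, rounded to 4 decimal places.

Var(S) = n·Var(W_i) = 380·126.07 = 47906.6.
Chebyshev: Pr(|S − 380·100| ≥ 582) ≤ Var(S)/582² = 47906.6/338724 = 0.1414.

0.1414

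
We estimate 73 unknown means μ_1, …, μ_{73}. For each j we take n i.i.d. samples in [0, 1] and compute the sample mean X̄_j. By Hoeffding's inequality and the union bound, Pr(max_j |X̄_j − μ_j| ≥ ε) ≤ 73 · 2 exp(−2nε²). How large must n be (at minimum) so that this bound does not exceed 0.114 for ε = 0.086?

Need 2·73·exp(−2nε²) ≤ 0.114, i.e. exp(−2nε²) ≤ 0.114/146.
So 2nε² ≥ ln(146/0.114) = 7.155163.
Hence n ≥ 7.155163/(2·0.086²) = 483.718.
The smallest integer n is 484.

484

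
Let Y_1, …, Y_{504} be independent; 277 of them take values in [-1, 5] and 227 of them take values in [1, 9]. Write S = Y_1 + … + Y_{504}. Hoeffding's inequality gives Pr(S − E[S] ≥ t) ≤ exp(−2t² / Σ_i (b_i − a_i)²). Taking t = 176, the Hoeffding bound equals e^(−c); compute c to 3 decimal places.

2.529

Σ(b_i − a_i)² = 277·6² + 227·8² = 24500.
c = 2t² / 24500 = 2·176² / 24500 = 2.5287.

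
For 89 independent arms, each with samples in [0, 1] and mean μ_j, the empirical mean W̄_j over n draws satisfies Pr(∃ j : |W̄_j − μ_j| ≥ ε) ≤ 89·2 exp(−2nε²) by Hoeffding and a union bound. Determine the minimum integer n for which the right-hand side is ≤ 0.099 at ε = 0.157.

Need 2·89·exp(−2nε²) ≤ 0.099, i.e. exp(−2nε²) ≤ 0.099/178.
So 2nε² ≥ ln(178/0.099) = 7.494419.
Hence n ≥ 7.494419/(2·0.157²) = 152.023.
The smallest integer n is 153.

153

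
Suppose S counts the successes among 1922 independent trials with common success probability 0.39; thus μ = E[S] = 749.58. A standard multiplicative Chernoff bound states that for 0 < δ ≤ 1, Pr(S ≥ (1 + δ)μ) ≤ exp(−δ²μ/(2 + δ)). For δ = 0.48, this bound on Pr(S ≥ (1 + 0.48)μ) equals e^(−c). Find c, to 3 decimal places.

c = δ²μ/(2 + δ) = 0.48²·749.58/(2 + 0.48) = 69.6384.

69.638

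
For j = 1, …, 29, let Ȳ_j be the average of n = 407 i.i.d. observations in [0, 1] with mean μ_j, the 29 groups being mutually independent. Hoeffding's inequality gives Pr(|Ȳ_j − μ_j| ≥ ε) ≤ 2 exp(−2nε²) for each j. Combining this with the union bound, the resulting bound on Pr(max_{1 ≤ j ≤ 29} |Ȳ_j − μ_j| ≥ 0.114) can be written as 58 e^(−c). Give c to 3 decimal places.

Union bound over the 29 events: Pr(max_{1 ≤ j ≤ 29} |Ȳ_j − μ_j| ≥ 0.114) ≤ 29·2·exp(−2nε²) = 58 exp(−2·407·0.114²).
So c = 2·407·0.114² = 10.5787.

10.579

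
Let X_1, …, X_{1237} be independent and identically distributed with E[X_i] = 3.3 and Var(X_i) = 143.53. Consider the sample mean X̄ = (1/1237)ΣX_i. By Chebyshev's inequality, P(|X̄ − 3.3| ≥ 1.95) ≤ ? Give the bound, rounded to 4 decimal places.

0.0305

Var(X̄) = Var(X_i)/n = 143.53/1237 = 0.11603.
Chebyshev: P(|X̄ − 3.3| ≥ 1.95) ≤ Var(X̄)/(1.95)² = 143.53/(1237·1.95²) = 0.0305.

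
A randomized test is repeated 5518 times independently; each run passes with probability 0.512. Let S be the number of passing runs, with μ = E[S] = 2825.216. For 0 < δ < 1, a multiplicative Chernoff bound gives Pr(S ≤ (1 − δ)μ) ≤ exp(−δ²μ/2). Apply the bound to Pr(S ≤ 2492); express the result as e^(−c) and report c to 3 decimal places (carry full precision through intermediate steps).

Write 2492 = (1 − δ)μ, so δ = 1 − 2492/2825.216 = 0.1179435…
Then the exponent is δ²μ/2 = (μ − 2492)²/(2μ) = 19.650339.

19.650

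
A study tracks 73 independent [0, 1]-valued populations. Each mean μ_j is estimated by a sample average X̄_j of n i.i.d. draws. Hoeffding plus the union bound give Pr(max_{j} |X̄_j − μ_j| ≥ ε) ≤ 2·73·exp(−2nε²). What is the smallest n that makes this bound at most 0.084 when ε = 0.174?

Need 2·73·exp(−2nε²) ≤ 0.084, i.e. exp(−2nε²) ≤ 0.084/146.
So 2nε² ≥ ln(146/0.084) = 7.460545.
Hence n ≥ 7.460545/(2·0.174²) = 123.209.
The smallest integer n is 124.

124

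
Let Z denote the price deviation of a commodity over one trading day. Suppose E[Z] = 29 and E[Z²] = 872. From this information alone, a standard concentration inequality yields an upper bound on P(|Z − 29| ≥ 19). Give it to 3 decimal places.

0.086

The first two moments determine the variance, so Chebyshev's inequality is the sharpest standard bound available.
Var(Z) = E[Z²] − (E[Z])² = 872 − 841 = 31.
Chebyshev's inequality: P(|Z − μ| ≥ t) ≤ Var(Z)/t² = 31/361 = 0.0859.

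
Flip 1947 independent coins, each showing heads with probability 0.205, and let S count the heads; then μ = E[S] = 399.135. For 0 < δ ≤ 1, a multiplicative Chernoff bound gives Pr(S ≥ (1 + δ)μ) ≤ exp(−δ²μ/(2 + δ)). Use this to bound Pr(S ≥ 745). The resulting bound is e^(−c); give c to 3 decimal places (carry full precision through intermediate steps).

Write 745 = (1 + δ)μ, so δ = 745/399.135 − 1 = 0.8665364…
Then the exponent is δ²μ/(2 + δ) = (745 − μ)² / (μ·(2 + δ)) = 104.552870.

104.553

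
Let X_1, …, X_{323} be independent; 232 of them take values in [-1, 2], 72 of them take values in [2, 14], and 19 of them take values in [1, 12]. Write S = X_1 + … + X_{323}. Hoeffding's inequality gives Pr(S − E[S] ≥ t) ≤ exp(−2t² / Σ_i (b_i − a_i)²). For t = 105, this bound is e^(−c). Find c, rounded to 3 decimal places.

Σ(b_i − a_i)² = 232·3² + 72·12² + 19·11² = 14755.
c = 2t² / 14755 = 2·105² / 14755 = 1.4944.

1.494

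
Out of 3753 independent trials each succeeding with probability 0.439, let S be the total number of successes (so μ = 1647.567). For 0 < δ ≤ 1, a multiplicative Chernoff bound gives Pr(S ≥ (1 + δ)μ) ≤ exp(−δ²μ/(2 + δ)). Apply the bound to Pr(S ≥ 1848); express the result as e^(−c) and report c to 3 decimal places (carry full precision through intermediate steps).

11.493

Write 1848 = (1 + δ)μ, so δ = 1848/1647.567 − 1 = 0.1216539…
Then the exponent is δ²μ/(2 + δ) = (1848 − μ)² / (μ·(2 + δ)) = 11.492667.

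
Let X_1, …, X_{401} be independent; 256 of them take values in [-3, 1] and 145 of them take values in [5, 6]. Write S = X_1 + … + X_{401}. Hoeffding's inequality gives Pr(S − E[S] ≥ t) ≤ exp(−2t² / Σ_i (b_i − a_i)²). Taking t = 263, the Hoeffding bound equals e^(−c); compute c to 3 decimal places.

Σ(b_i − a_i)² = 256·4² + 145·1² = 4241.
c = 2t² / 4241 = 2·263² / 4241 = 32.6192.

32.619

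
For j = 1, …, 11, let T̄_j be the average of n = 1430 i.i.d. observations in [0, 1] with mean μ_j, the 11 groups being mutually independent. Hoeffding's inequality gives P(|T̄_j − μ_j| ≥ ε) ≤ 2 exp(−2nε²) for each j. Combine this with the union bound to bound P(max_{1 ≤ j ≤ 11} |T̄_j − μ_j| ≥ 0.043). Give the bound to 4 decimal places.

Per-experiment Hoeffding bound: 2·exp(−2·1430·0.043²) = 2·exp(−5.28814) = 0.010102.
Union bound over 11 events: 11·0.010102 = 0.11113.

0.1111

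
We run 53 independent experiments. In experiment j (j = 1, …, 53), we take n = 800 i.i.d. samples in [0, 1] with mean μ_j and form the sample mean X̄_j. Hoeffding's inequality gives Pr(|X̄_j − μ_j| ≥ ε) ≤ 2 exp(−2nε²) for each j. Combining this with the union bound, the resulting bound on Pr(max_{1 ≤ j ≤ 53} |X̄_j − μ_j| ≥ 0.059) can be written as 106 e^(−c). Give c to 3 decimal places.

Union bound over the 53 events: Pr(max_{1 ≤ j ≤ 53} |X̄_j − μ_j| ≥ 0.059) ≤ 53·2·exp(−2nε²) = 106 exp(−2·800·0.059²).
So c = 2·800·0.059² = 5.5696.

5.570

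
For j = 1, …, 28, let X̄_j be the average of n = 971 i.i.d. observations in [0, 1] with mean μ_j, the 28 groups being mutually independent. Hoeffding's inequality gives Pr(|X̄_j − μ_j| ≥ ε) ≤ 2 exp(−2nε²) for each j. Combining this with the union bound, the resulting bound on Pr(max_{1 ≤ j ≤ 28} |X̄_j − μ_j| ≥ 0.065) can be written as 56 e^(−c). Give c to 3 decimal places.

Union bound over the 28 events: Pr(max_{1 ≤ j ≤ 28} |X̄_j − μ_j| ≥ 0.065) ≤ 28·2·exp(−2nε²) = 56 exp(−2·971·0.065²).
So c = 2·971·0.065² = 8.2050.

8.205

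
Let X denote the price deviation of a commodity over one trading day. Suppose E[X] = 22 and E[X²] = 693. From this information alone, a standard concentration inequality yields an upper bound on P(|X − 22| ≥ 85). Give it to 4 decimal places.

The first two moments determine the variance, so Chebyshev's inequality is the sharpest standard bound available.
Var(X) = E[X²] − (E[X])² = 693 − 484 = 209.
Chebyshev's inequality: P(|X − μ| ≥ t) ≤ Var(X)/t² = 209/7225 = 0.0289.

0.0289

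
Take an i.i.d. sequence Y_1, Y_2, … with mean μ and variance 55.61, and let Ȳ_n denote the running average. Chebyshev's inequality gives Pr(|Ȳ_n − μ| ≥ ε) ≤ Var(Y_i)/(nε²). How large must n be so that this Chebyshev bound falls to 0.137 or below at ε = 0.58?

Require 55.61/(n·0.58²) ≤ 0.137, i.e. n ≥ 55.61/(0.137·0.58²) = 1206.636.
The smallest integer n is 1207.

1207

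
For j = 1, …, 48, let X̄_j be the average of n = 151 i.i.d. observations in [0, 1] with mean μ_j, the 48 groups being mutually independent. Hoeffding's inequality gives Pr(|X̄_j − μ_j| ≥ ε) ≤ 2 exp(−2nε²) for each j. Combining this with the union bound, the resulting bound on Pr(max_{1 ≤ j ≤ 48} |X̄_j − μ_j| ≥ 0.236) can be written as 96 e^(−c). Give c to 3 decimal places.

Union bound over the 48 events: Pr(max_{1 ≤ j ≤ 48} |X̄_j − μ_j| ≥ 0.236) ≤ 48·2·exp(−2nε²) = 96 exp(−2·151·0.236²).
So c = 2·151·0.236² = 16.8202.

16.820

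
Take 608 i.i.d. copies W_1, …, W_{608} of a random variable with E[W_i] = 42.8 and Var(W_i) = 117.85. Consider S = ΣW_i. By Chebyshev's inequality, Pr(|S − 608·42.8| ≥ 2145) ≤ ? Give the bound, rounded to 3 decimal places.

Var(S) = n·Var(W_i) = 608·117.85 = 71652.8.
Chebyshev: Pr(|S − 608·42.8| ≥ 2145) ≤ Var(S)/2145² = 71652.8/4601025 = 0.0156.

0.016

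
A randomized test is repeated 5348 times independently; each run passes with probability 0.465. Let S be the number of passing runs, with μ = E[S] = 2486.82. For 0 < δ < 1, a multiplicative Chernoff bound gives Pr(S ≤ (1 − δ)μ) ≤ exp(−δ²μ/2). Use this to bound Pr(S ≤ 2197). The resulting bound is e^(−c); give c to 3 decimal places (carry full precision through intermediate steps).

16.888

Write 2197 = (1 − δ)μ, so δ = 1 − 2197/2486.82 = 0.1165424…
Then the exponent is δ²μ/2 = (μ − 2197)²/(2μ) = 16.888161.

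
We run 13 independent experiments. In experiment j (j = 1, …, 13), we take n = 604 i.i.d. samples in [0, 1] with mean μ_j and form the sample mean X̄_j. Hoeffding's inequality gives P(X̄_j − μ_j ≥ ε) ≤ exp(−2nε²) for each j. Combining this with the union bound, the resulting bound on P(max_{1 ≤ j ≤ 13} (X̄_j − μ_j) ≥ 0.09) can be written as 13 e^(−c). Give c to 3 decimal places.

Union bound over the 13 events: P(max_{1 ≤ j ≤ 13} (X̄_j − μ_j) ≥ 0.09) ≤ 13·exp(−2nε²) = 13 exp(−2·604·0.09²).
So c = 2·604·0.09² = 9.7848.

9.785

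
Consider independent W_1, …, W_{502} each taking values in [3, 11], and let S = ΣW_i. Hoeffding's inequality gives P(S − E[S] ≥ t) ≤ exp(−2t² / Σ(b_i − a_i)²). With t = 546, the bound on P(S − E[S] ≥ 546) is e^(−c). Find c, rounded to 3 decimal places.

Σ(b_i − a_i)² = 502·(8)² = 32128.
c = 2t²/32128 = 2·546²/32128 = 18.5580.

18.558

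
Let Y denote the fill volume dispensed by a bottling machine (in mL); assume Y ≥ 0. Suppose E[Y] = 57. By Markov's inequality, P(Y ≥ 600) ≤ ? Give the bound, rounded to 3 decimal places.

0.095

Markov's inequality: for a non-negative random variable, P(Y ≥ a) ≤ E[Y]/a.
Here E[Y] = 57 and a = 600, so the bound is 57/600 = 0.0950.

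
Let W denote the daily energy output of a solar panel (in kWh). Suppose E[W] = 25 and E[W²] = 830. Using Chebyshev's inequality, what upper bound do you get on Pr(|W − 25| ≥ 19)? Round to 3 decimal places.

Var(W) = E[W²] − (E[W])² = 830 − 625 = 205.
Chebyshev's inequality: Pr(|W − μ| ≥ t) ≤ Var(W)/t² = 205/361 = 0.5679.

0.568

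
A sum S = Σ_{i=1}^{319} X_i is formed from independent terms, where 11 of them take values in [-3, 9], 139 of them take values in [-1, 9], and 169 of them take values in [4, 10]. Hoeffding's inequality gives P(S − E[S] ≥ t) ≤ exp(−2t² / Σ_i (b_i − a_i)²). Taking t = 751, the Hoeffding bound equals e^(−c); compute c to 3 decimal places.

Σ(b_i − a_i)² = 11·12² + 139·10² + 169·6² = 21568.
c = 2t² / 21568 = 2·751² / 21568 = 52.2998.

52.300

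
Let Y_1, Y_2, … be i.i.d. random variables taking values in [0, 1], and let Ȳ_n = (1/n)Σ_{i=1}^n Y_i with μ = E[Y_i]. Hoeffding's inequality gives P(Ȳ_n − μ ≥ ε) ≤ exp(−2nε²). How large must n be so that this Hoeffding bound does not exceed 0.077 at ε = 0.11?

Require exp(−2nε²) ≤ 0.077, i.e. 2nε² ≥ ln(1/0.077) = 2.563950.
So n ≥ 2.563950 / (2·0.11²) = 105.948.
The smallest integer n is 106.

106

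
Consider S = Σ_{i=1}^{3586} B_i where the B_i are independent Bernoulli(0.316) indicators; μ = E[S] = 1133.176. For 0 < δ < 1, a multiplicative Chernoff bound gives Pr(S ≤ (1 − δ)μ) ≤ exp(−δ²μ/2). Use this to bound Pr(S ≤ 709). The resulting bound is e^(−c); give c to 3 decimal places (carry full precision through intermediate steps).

79.390

Write 709 = (1 − δ)μ, so δ = 1 − 709/1133.176 = 0.3743249…
Then the exponent is δ²μ/2 = (μ − 709)²/(2μ) = 79.389821.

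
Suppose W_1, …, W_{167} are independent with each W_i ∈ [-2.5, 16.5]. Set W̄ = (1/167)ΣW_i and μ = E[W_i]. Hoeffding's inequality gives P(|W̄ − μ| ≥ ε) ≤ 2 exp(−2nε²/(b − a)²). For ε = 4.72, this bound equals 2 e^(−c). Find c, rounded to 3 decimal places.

c = 2nε²/(b − a)² = 2·167·4.72² / 19² = 20.6121.

20.612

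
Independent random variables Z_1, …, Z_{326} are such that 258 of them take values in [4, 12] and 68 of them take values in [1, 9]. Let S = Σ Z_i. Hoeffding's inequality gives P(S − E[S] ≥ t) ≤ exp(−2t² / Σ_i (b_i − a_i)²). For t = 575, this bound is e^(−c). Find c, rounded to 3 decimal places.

31.693

Σ(b_i − a_i)² = 258·8² + 68·8² = 20864.
c = 2t² / 20864 = 2·575² / 20864 = 31.6933.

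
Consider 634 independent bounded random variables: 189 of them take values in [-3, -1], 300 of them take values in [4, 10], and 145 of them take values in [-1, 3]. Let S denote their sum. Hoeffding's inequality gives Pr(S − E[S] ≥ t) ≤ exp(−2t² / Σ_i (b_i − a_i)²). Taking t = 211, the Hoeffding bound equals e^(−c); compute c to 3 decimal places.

Σ(b_i − a_i)² = 189·2² + 300·6² + 145·4² = 13876.
c = 2t² / 13876 = 2·211² / 13876 = 6.4170.

6.417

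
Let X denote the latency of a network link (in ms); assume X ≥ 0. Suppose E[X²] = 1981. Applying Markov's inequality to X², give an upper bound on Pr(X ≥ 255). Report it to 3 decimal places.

0.030

Since X ≥ 0, the event {X ≥ 255} is the same as {X² ≥ 65025}.
Markov's inequality applied to X² gives Pr(X² ≥ 65025) ≤ E[X²]/65025 = 1981/65025 = 0.0305.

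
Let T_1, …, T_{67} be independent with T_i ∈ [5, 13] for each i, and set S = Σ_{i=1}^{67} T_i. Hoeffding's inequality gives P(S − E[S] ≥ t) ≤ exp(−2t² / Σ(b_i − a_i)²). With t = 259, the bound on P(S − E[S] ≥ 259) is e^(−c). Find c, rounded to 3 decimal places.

31.288

Σ(b_i − a_i)² = 67·(8)² = 4288.
c = 2t²/4288 = 2·259²/4288 = 31.2878.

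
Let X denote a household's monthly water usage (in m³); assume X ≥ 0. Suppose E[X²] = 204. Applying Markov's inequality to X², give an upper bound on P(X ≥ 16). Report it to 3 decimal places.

Since X ≥ 0, the event {X ≥ 16} is the same as {X² ≥ 256}.
Markov's inequality applied to X² gives P(X² ≥ 256) ≤ E[X²]/256 = 204/256 = 0.7969.

0.797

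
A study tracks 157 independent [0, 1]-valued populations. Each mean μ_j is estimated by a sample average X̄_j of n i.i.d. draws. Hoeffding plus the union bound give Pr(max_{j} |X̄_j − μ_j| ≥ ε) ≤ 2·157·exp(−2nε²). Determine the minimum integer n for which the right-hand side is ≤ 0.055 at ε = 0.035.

Need 2·157·exp(−2nε²) ≤ 0.055, i.e. exp(−2nε²) ≤ 0.055/314.
So 2nε² ≥ ln(314/0.055) = 8.649815.
Hence n ≥ 8.649815/(2·0.035²) = 3530.537.
The smallest integer n is 3531.

3531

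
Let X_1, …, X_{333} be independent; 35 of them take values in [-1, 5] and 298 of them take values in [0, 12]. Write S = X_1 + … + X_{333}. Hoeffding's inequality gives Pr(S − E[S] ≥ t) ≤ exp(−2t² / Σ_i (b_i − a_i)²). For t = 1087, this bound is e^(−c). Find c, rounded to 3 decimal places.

Σ(b_i − a_i)² = 35·6² + 298·12² = 44172.
c = 2t² / 44172 = 2·1087² / 44172 = 53.4986.

53.499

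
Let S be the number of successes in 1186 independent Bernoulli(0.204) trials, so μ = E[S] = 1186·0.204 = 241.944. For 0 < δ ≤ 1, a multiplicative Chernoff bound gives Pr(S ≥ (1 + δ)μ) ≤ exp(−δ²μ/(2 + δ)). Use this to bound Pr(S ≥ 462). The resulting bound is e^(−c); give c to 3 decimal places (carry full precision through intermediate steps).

Write 462 = (1 + δ)μ, so δ = 462/241.944 − 1 = 0.9095328…
Then the exponent is δ²μ/(2 + δ) = (462 − μ)² / (μ·(2 + δ)) = 68.790476.

68.790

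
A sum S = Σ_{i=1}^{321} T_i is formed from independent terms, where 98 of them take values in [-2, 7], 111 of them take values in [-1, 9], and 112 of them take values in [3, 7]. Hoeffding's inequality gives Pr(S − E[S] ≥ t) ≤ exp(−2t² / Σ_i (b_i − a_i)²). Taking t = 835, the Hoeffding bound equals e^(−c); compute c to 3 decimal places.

Σ(b_i − a_i)² = 98·9² + 111·10² + 112·4² = 20830.
c = 2t² / 20830 = 2·835² / 20830 = 66.9443.

66.944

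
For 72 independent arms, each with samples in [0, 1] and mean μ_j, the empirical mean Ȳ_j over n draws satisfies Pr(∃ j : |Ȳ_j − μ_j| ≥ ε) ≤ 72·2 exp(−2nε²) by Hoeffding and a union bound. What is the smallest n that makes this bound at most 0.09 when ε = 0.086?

499

Need 2·72·exp(−2nε²) ≤ 0.09, i.e. exp(−2nε²) ≤ 0.09/144.
So 2nε² ≥ ln(144/0.09) = 7.377759.
Hence n ≥ 7.377759/(2·0.086²) = 498.767.
The smallest integer n is 499.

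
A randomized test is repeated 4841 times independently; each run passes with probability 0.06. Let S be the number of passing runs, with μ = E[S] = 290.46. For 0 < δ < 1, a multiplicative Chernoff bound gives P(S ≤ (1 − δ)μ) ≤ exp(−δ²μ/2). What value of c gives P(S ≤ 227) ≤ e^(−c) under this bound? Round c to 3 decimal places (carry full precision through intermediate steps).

6.932

Write 227 = (1 − δ)μ, so δ = 1 − 227/290.46 = 0.218481…
Then the exponent is δ²μ/2 = (μ − 227)²/(2μ) = 6.932403.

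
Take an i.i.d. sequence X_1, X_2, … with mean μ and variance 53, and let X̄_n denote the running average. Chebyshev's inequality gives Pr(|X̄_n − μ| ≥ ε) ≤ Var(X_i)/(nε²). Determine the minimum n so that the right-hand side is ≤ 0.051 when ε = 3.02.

114

Require 53/(n·3.02²) ≤ 0.051, i.e. n ≥ 53/(0.051·3.02²) = 113.944.
The smallest integer n is 114.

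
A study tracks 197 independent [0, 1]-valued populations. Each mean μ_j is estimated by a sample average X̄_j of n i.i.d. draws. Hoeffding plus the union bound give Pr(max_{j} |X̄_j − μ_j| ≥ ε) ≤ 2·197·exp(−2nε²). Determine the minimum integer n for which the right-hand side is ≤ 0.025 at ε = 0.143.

Need 2·197·exp(−2nε²) ≤ 0.025, i.e. exp(−2nε²) ≤ 0.025/394.
So 2nε² ≥ ln(394/0.025) = 9.665230.
Hence n ≥ 9.665230/(2·0.143²) = 236.325.
The smallest integer n is 237.

237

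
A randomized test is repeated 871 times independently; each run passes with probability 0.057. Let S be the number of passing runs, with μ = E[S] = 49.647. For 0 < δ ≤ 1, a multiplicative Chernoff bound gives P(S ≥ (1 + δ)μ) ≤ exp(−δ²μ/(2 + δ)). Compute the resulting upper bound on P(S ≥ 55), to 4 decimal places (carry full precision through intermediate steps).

Write 55 = (1 + δ)μ, so δ = 55/49.647 − 1 = 0.1078212…
Then the exponent is δ²μ/(2 + δ) = (55 − μ)² / (μ·(2 + δ)) = 0.273822.
Bound = exp(−0.273822) = 0.76047.

0.7605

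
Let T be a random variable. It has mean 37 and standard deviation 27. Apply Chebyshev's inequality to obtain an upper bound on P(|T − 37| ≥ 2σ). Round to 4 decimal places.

Chebyshev: P(|T − μ| ≥ t) ≤ Var(T)/t².
Var(T) = σ² = 27² = 729.
t = 2·27 = 54.
Bound = 729 / 2916 = 0.2500.

0.2500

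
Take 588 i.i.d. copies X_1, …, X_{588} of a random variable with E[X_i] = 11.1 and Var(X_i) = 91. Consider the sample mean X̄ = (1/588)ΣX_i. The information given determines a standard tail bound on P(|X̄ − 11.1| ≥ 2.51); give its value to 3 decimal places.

0.025

With mean and variance of each term known, Chebyshev's inequality bounds the deviation of the sum (or sample mean).
Var(X̄) = Var(X_i)/n = 91/588 = 0.15476.
Chebyshev: P(|X̄ − 11.1| ≥ 2.51) ≤ Var(X̄)/(2.51)² = 91/(588·2.51²) = 0.0246.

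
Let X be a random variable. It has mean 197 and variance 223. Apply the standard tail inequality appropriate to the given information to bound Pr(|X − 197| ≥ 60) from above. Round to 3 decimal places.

Mean and variance are known, so Chebyshev's inequality applies.
Chebyshev: Pr(|X − μ| ≥ t) ≤ Var(X)/t².
Bound = 223 / 3600 = 0.0619.

0.062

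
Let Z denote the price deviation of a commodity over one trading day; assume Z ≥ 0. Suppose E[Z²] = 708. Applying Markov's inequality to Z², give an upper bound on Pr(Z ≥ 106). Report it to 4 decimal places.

0.0630

Since Z ≥ 0, the event {Z ≥ 106} is the same as {Z² ≥ 11236}.
Markov's inequality applied to Z² gives Pr(Z² ≥ 11236) ≤ E[Z²]/11236 = 708/11236 = 0.0630.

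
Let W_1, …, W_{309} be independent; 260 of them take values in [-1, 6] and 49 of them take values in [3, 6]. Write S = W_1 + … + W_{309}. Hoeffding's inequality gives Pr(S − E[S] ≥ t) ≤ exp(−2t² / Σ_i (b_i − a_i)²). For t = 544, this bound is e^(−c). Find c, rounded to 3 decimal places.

44.903

Σ(b_i − a_i)² = 260·7² + 49·3² = 13181.
c = 2t² / 13181 = 2·544² / 13181 = 44.9034.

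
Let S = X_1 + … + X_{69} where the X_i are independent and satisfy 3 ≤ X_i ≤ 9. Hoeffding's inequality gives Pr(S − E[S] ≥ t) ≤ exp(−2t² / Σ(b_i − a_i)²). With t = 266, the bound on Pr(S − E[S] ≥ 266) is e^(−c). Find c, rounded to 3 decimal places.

Σ(b_i − a_i)² = 69·(6)² = 2484.
c = 2t²/2484 = 2·266²/2484 = 56.9694.

56.969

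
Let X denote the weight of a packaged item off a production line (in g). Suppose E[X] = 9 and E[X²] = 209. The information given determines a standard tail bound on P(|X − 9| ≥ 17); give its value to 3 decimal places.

The first two moments determine the variance, so Chebyshev's inequality is the sharpest standard bound available.
Var(X) = E[X²] − (E[X])² = 209 − 81 = 128.
Chebyshev's inequality: P(|X − μ| ≥ t) ≤ Var(X)/t² = 128/289 = 0.4429.

0.443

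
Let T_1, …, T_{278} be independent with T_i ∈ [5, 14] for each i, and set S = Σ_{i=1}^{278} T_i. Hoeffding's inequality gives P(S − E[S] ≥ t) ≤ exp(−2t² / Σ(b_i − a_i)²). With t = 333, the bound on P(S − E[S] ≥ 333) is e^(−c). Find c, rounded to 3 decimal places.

9.849

Σ(b_i − a_i)² = 278·(9)² = 22518.
c = 2t²/22518 = 2·333²/22518 = 9.8489.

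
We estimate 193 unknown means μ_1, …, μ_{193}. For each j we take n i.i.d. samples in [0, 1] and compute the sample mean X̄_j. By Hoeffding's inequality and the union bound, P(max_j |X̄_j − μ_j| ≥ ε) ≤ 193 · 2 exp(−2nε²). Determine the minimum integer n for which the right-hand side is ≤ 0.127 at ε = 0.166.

Need 2·193·exp(−2nε²) ≤ 0.127, i.e. exp(−2nε²) ≤ 0.127/386.
So 2nε² ≥ ln(386/0.127) = 8.019406.
Hence n ≥ 8.019406/(2·0.166²) = 145.511.
The smallest integer n is 146.

146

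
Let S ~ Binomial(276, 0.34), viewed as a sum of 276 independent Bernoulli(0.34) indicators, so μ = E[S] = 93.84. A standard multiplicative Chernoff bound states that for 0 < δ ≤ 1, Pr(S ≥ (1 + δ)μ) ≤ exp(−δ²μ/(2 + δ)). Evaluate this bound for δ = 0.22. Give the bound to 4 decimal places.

Exponent = δ²μ/(2 + δ) = 0.22²·93.84/2.22 = 2.0459.
Bound = exp(−2.0459) = 0.12927.

0.1293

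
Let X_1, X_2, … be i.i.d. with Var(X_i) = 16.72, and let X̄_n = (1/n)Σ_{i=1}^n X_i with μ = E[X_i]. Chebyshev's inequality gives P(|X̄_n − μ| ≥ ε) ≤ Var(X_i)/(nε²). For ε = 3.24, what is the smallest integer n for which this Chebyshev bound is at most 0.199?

9

Require 16.72/(n·3.24²) ≤ 0.199, i.e. n ≥ 16.72/(0.199·3.24²) = 8.004.
The smallest integer n is 9.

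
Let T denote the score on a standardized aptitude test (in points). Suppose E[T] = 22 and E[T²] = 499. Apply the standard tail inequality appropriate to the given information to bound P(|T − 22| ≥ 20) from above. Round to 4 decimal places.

0.0375

The first two moments determine the variance, so Chebyshev's inequality is the sharpest standard bound available.
Var(T) = E[T²] − (E[T])² = 499 − 484 = 15.
Chebyshev's inequality: P(|T − μ| ≥ t) ≤ Var(T)/t² = 15/400 = 0.0375.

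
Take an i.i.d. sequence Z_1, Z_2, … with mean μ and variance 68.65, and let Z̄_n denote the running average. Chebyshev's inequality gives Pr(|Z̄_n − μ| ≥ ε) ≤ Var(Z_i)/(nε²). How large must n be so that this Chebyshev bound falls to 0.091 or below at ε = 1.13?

Require 68.65/(n·1.13²) ≤ 0.091, i.e. n ≥ 68.65/(0.091·1.13²) = 590.802.
The smallest integer n is 591.

591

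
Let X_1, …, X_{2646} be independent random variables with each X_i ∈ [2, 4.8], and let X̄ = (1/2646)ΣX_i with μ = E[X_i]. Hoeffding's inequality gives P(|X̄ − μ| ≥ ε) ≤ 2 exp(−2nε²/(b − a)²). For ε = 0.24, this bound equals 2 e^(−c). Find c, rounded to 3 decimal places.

38.880

c = 2nε²/(b − a)² = 2·2646·0.24² / 2.8² = 38.8800.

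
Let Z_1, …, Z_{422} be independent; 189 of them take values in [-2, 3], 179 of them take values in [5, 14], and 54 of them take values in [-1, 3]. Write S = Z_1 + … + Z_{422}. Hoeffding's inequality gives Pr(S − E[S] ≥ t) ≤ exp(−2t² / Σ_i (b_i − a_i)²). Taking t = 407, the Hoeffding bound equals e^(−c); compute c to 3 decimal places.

Σ(b_i − a_i)² = 189·5² + 179·9² + 54·4² = 20088.
c = 2t² / 20088 = 2·407² / 20088 = 16.4923.

16.492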